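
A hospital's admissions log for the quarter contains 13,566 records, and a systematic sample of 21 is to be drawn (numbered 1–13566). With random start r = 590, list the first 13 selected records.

590, 1236, 1882, 2528, 3174, 3820, 4466, 5112, 5758, 6404, 7050, 7696, 8342

k = N/n = 13566/21 = 646
record 1: 590
record 2: 590 + 646 = 1236
record 3: 1236 + 646 = 1882
record 4: 1882 + 646 = 2528
record 5: 2528 + 646 = 3174
record 6: 3174 + 646 = 3820
record 7: 3820 + 646 = 4466
record 8: 4466 + 646 = 5112
record 9: 5112 + 646 = 5758
record 10: 5758 + 646 = 6404
record 11: 6404 + 646 = 7050
record 12: 7050 + 646 = 7696
record 13: 7696 + 646 = 8342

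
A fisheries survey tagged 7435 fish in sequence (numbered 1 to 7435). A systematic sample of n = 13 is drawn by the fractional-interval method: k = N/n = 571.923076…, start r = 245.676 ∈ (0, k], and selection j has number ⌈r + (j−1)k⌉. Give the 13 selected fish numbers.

j=1: r + 0k = 245.676 → ⌈·⌉ = 246
j=2: r + 1k = 817.599076… → ⌈·⌉ = 818
j=3: r + 2k = 1389.522153… → ⌈·⌉ = 1390
j=4: r + 3k = 1961.445230… → ⌈·⌉ = 1962
j=5: r + 4k = 2533.368307… → ⌈·⌉ = 2534
j=6: r + 5k = 3105.291384… → ⌈·⌉ = 3106
j=7: r + 6k = 3677.214461… → ⌈·⌉ = 3678
j=8: r + 7k = 4249.137538… → ⌈·⌉ = 4250
j=9: r + 8k = 4821.060615… → ⌈·⌉ = 4822
j=10: r + 9k = 5392.983692… → ⌈·⌉ = 5393
j=11: r + 10k = 5964.906769… → ⌈·⌉ = 5965
j=12: r + 11k = 6536.829846… → ⌈·⌉ = 6537
j=13: r + 12k = 7108.752923… → ⌈·⌉ = 7109

246, 818, 1390, 1962, 2534, 3106, 3678, 4250, 4822, 5393, 5965, 6537, 7109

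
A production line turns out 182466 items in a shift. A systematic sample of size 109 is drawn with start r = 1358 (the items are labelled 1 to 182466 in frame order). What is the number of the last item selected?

182150

k = 182466/109 = 1674
109th selection = r + (109−1)·k = 1358 + 108×1674 = 1358 + 180792 = 182150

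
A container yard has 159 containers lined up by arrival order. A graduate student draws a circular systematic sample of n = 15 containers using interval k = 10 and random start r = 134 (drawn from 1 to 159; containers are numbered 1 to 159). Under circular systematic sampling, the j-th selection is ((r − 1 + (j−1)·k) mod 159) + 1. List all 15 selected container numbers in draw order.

134, 144, 154, 5, 15, 25, 35, 45, 55, 65, 75, 85, 95, 105, 115

Selection 1: 134
Selection 2: 134 + 10 = 144
Selection 3: 144 + 10 = 154
Selection 4: 154 + 10 = 164 → 164 − 159 = 5
Selection 5: 5 + 10 = 15
Selection 6: 15 + 10 = 25
Selection 7: 25 + 10 = 35
Selection 8: 35 + 10 = 45
Selection 9: 45 + 10 = 55
Selection 10: 55 + 10 = 65
Selection 11: 65 + 10 = 75
Selection 12: 75 + 10 = 85
Selection 13: 85 + 10 = 95
Selection 14: 95 + 10 = 105
Selection 15: 105 + 10 = 115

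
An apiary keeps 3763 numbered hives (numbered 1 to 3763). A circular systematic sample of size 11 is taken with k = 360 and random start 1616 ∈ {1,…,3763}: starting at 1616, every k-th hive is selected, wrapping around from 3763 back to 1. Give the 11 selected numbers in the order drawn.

Selection 1: 1616
Selection 2: 1616 + 360 = 1976
Selection 3: 1976 + 360 = 2336
Selection 4: 2336 + 360 = 2696
Selection 5: 2696 + 360 = 3056
Selection 6: 3056 + 360 = 3416
Selection 7: 3416 + 360 = 3776 → 3776 − 3763 = 13
Selection 8: 13 + 360 = 373
Selection 9: 373 + 360 = 733
Selection 10: 733 + 360 = 1093
Selection 11: 1093 + 360 = 1453

1616, 1976, 2336, 2696, 3056, 3416, 13, 373, 733, 1093, 1453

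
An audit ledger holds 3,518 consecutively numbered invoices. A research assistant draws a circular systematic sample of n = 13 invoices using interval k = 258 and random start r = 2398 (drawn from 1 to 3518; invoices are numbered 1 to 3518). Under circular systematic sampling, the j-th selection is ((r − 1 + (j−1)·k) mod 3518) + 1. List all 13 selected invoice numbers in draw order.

Selection 1: 2398
Selection 2: 2398 + 258 = 2656
Selection 3: 2656 + 258 = 2914
Selection 4: 2914 + 258 = 3172
Selection 5: 3172 + 258 = 3430
Selection 6: 3430 + 258 = 3688 → 3688 − 3518 = 170
Selection 7: 170 + 258 = 428
Selection 8: 428 + 258 = 686
Selection 9: 686 + 258 = 944
Selection 10: 944 + 258 = 1202
Selection 11: 1202 + 258 = 1460
Selection 12: 1460 + 258 = 1718
Selection 13: 1718 + 258 = 1976

2398, 2656, 2914, 3172, 3430, 170, 428, 686, 944, 1202, 1460, 1718, 1976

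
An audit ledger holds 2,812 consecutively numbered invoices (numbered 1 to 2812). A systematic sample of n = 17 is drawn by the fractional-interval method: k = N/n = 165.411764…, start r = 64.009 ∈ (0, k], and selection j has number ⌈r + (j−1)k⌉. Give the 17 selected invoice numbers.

65, 230, 395, 561, 726, 892, 1057, 1222, 1388, 1553, 1719, 1884, 2049, 2215, 2380, 2546, 2711

j=1: r + 0k = 64.009 → ⌈·⌉ = 65
j=2: r + 1k = 229.420764… → ⌈·⌉ = 230
j=3: r + 2k = 394.832529… → ⌈·⌉ = 395
j=4: r + 3k = 560.244294… → ⌈·⌉ = 561
j=5: r + 4k = 725.656058… → ⌈·⌉ = 726
j=6: r + 5k = 891.067823… → ⌈·⌉ = 892
j=7: r + 6k = 1056.479588… → ⌈·⌉ = 1057
j=8: r + 7k = 1221.891352… → ⌈·⌉ = 1222
j=9: r + 8k = 1387.303117… → ⌈·⌉ = 1388
j=10: r + 9k = 1552.714882… → ⌈·⌉ = 1553
j=11: r + 10k = 1718.126647… → ⌈·⌉ = 1719
j=12: r + 11k = 1883.538411… → ⌈·⌉ = 1884
j=13: r + 12k = 2048.950176… → ⌈·⌉ = 2049
j=14: r + 13k = 2214.361941… → ⌈·⌉ = 2215
j=15: r + 14k = 2379.773705… → ⌈·⌉ = 2380
j=16: r + 15k = 2545.185470… → ⌈·⌉ = 2546
j=17: r + 16k = 2710.597235… → ⌈·⌉ = 2711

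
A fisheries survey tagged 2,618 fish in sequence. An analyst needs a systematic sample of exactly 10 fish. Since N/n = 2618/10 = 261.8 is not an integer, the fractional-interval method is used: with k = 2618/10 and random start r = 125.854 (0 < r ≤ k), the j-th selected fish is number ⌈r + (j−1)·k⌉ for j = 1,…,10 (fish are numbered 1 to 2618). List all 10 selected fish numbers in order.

126, 388, 650, 912, 1174, 1435, 1697, 1959, 2221, 2483

j=1: r + 0k = 125.854 → ⌈·⌉ = 126
j=2: r + 1k = 387.654 → ⌈·⌉ = 388
j=3: r + 2k = 649.454 → ⌈·⌉ = 650
j=4: r + 3k = 911.254 → ⌈·⌉ = 912
j=5: r + 4k = 1173.054 → ⌈·⌉ = 1174
j=6: r + 5k = 1434.854 → ⌈·⌉ = 1435
j=7: r + 6k = 1696.654 → ⌈·⌉ = 1697
j=8: r + 7k = 1958.454 → ⌈·⌉ = 1959
j=9: r + 8k = 2220.254 → ⌈·⌉ = 2221
j=10: r + 9k = 2482.054 → ⌈·⌉ = 2483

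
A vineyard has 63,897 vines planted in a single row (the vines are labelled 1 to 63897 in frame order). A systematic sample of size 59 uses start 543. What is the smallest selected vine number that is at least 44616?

k = 63897/59 = 1083
Steps past start: ⌈(44616 − 543)/1083⌉ = ⌈44073/1083⌉ = 41
Selected vine: 543 + 41×1083 = 44946

44946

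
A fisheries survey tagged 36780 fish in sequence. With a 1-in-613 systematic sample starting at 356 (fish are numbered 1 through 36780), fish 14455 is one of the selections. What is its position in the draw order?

24

k = 613
position = (14455 − 356)/613 + 1 = 14099/613 + 1 = 23 + 1 = 24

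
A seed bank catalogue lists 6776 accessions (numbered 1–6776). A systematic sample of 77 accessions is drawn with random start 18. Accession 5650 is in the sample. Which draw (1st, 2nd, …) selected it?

k = 6776/77 = 88
position = (5650 − 18)/88 + 1 = 5632/88 + 1 = 64 + 1 = 65

65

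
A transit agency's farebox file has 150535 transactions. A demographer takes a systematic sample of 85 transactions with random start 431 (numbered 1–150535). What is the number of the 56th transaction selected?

97836

k = 150535/85 = 1771
56th selection = r + (56−1)·k = 431 + 55×1771 = 431 + 97405 = 97836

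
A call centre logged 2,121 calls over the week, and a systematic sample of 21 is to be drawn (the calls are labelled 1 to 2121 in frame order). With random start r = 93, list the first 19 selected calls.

93, 194, 295, 396, 497, 598, 699, 800, 901, 1002, 1103, 1204, 1305, 1406, 1507, 1608, 1709, 1810, 1911

k = N/n = 2121/21 = 101
call 1: 93
call 2: 93 + 101 = 194
call 3: 194 + 101 = 295
call 4: 295 + 101 = 396
call 5: 396 + 101 = 497
call 6: 497 + 101 = 598
call 7: 598 + 101 = 699
call 8: 699 + 101 = 800
call 9: 800 + 101 = 901
call 10: 901 + 101 = 1002
call 11: 1002 + 101 = 1103
call 12: 1103 + 101 = 1204
call 13: 1204 + 101 = 1305
call 14: 1305 + 101 = 1406
call 15: 1406 + 101 = 1507
call 16: 1507 + 101 = 1608
call 17: 1608 + 101 = 1709
call 18: 1709 + 101 = 1810
call 19: 1810 + 101 = 1911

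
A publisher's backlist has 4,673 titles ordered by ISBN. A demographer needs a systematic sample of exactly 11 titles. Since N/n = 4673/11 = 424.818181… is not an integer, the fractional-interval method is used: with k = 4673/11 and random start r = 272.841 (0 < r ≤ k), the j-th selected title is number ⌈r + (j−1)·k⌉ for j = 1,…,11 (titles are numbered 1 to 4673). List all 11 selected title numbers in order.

273, 698, 1123, 1548, 1973, 2397, 2822, 3247, 3672, 4097, 4522

j=1: r + 0k = 272.841 → ⌈·⌉ = 273
j=2: r + 1k = 697.659181… → ⌈·⌉ = 698
j=3: r + 2k = 1122.477363… → ⌈·⌉ = 1123
j=4: r + 3k = 1547.295545… → ⌈·⌉ = 1548
j=5: r + 4k = 1972.113727… → ⌈·⌉ = 1973
j=6: r + 5k = 2396.931909… → ⌈·⌉ = 2397
j=7: r + 6k = 2821.750090… → ⌈·⌉ = 2822
j=8: r + 7k = 3246.568272… → ⌈·⌉ = 3247
j=9: r + 8k = 3671.386454… → ⌈·⌉ = 3672
j=10: r + 9k = 4096.204636… → ⌈·⌉ = 4097
j=11: r + 10k = 4521.022818… → ⌈·⌉ = 4522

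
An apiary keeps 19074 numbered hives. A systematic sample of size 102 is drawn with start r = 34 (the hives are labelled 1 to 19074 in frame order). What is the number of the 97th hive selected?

17986

k = 19074/102 = 187
97th selection = r + (97−1)·k = 34 + 96×187 = 34 + 17952 = 17986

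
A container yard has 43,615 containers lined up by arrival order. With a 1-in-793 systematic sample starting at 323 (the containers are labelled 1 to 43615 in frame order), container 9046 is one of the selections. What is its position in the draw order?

k = 793
position = (9046 − 323)/793 + 1 = 8723/793 + 1 = 11 + 1 = 12

12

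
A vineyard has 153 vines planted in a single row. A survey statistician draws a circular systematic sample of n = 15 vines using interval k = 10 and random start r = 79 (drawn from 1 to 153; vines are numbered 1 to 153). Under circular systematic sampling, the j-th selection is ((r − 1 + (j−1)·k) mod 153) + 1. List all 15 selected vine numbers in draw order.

79, 89, 99, 109, 119, 129, 139, 149, 6, 16, 26, 36, 46, 56, 66

Selection 1: 79
Selection 2: 79 + 10 = 89
Selection 3: 89 + 10 = 99
Selection 4: 99 + 10 = 109
Selection 5: 109 + 10 = 119
Selection 6: 119 + 10 = 129
Selection 7: 129 + 10 = 139
Selection 8: 139 + 10 = 149
Selection 9: 149 + 10 = 159 → 159 − 153 = 6
Selection 10: 6 + 10 = 16
Selection 11: 16 + 10 = 26
Selection 12: 26 + 10 = 36
Selection 13: 36 + 10 = 46
Selection 14: 46 + 10 = 56
Selection 15: 56 + 10 = 66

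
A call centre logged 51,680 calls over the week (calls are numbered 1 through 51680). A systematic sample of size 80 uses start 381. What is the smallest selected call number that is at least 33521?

33973

k = 51680/80 = 646
Steps past start: ⌈(33521 − 381)/646⌉ = ⌈33140/646⌉ = 52
Selected call: 381 + 52×646 = 33973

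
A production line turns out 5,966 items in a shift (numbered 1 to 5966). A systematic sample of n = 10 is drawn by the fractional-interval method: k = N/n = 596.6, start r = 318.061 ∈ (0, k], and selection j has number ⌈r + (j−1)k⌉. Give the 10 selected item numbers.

j=1: r + 0k = 318.061 → ⌈·⌉ = 319
j=2: r + 1k = 914.661 → ⌈·⌉ = 915
j=3: r + 2k = 1511.261 → ⌈·⌉ = 1512
j=4: r + 3k = 2107.861 → ⌈·⌉ = 2108
j=5: r + 4k = 2704.461 → ⌈·⌉ = 2705
j=6: r + 5k = 3301.061 → ⌈·⌉ = 3302
j=7: r + 6k = 3897.661 → ⌈·⌉ = 3898
j=8: r + 7k = 4494.261 → ⌈·⌉ = 4495
j=9: r + 8k = 5090.861 → ⌈·⌉ = 5091
j=10: r + 9k = 5687.461 → ⌈·⌉ = 5688

319, 915, 1512, 2108, 2705, 3302, 3898, 4495, 5091, 5688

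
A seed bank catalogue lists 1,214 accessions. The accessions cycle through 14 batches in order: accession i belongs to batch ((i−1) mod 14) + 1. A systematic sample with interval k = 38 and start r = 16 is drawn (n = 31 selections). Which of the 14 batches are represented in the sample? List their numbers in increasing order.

Consecutive selections differ by k = 38, so their batch numbers differ by 38 mod 14 = 10.
gcd(38, 14) = 2, so the sample visits 14/2 = 7 distinct residues mod 14.
Start 16 is batch 2; the batches hit are 2, 4, 6, 8, 10, 12, 14.

2, 4, 6, 8, 10, 12, 14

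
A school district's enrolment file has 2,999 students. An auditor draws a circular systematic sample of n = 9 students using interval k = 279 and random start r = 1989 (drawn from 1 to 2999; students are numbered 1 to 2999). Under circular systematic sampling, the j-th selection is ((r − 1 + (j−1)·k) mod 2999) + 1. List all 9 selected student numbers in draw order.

1989, 2268, 2547, 2826, 106, 385, 664, 943, 1222

Selection 1: 1989
Selection 2: 1989 + 279 = 2268
Selection 3: 2268 + 279 = 2547
Selection 4: 2547 + 279 = 2826
Selection 5: 2826 + 279 = 3105 → 3105 − 2999 = 106
Selection 6: 106 + 279 = 385
Selection 7: 385 + 279 = 664
Selection 8: 664 + 279 = 943
Selection 9: 943 + 279 = 1222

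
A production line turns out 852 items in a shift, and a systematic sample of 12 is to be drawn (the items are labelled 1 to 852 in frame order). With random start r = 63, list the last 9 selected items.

k = N/n = 852/12 = 71
4th selection = 63 + 3×71 = 276
5th: 276 + 71 = 347
6th: 347 + 71 = 418
7th: 418 + 71 = 489
8th: 489 + 71 = 560
9th: 560 + 71 = 631
10th: 631 + 71 = 702
11th: 702 + 71 = 773
12th: 773 + 71 = 844

276, 347, 418, 489, 560, 631, 702, 773, 844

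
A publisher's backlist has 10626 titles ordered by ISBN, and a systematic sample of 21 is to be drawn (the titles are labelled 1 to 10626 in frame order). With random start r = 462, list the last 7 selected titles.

7546, 8052, 8558, 9064, 9570, 10076, 10582

k = N/n = 10626/21 = 506
15th selection = 462 + 14×506 = 7546
16th: 7546 + 506 = 8052
17th: 8052 + 506 = 8558
18th: 8558 + 506 = 9064
19th: 9064 + 506 = 9570
20th: 9570 + 506 = 10076
21st: 10076 + 506 = 10582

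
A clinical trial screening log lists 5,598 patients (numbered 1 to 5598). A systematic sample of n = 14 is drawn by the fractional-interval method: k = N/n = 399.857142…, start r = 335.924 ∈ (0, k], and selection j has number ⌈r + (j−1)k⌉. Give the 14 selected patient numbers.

j=1: r + 0k = 335.924 → ⌈·⌉ = 336
j=2: r + 1k = 735.781142… → ⌈·⌉ = 736
j=3: r + 2k = 1135.638285… → ⌈·⌉ = 1136
j=4: r + 3k = 1535.495428… → ⌈·⌉ = 1536
j=5: r + 4k = 1935.352571… → ⌈·⌉ = 1936
j=6: r + 5k = 2335.209714… → ⌈·⌉ = 2336
j=7: r + 6k = 2735.066857… → ⌈·⌉ = 2736
j=8: r + 7k = 3134.924 → ⌈·⌉ = 3135
j=9: r + 8k = 3534.781142… → ⌈·⌉ = 3535
j=10: r + 9k = 3934.638285… → ⌈·⌉ = 3935
j=11: r + 10k = 4334.495428… → ⌈·⌉ = 4335
j=12: r + 11k = 4734.352571… → ⌈·⌉ = 4735
j=13: r + 12k = 5134.209714… → ⌈·⌉ = 5135
j=14: r + 13k = 5534.066857… → ⌈·⌉ = 5535

336, 736, 1136, 1536, 1936, 2336, 2736, 3135, 3535, 3935, 4335, 4735, 5135, 5535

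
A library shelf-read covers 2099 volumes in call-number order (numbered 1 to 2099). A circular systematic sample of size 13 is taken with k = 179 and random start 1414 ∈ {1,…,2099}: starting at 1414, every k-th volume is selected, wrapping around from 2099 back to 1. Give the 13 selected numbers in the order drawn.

1414, 1593, 1772, 1951, 31, 210, 389, 568, 747, 926, 1105, 1284, 1463

Selection 1: 1414
Selection 2: 1414 + 179 = 1593
Selection 3: 1593 + 179 = 1772
Selection 4: 1772 + 179 = 1951
Selection 5: 1951 + 179 = 2130 → 2130 − 2099 = 31
Selection 6: 31 + 179 = 210
Selection 7: 210 + 179 = 389
Selection 8: 389 + 179 = 568
Selection 9: 568 + 179 = 747
Selection 10: 747 + 179 = 926
Selection 11: 926 + 179 = 1105
Selection 12: 1105 + 179 = 1284
Selection 13: 1284 + 179 = 1463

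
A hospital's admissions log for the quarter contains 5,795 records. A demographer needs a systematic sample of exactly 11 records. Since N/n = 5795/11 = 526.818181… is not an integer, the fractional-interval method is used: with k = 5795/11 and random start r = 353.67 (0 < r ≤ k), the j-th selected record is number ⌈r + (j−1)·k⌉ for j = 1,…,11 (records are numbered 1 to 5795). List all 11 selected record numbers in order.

j=1: r + 0k = 353.67 → ⌈·⌉ = 354
j=2: r + 1k = 880.488181… → ⌈·⌉ = 881
j=3: r + 2k = 1407.306363… → ⌈·⌉ = 1408
j=4: r + 3k = 1934.124545… → ⌈·⌉ = 1935
j=5: r + 4k = 2460.942727… → ⌈·⌉ = 2461
j=6: r + 5k = 2987.760909… → ⌈·⌉ = 2988
j=7: r + 6k = 3514.579090… → ⌈·⌉ = 3515
j=8: r + 7k = 4041.397272… → ⌈·⌉ = 4042
j=9: r + 8k = 4568.215454… → ⌈·⌉ = 4569
j=10: r + 9k = 5095.033636… → ⌈·⌉ = 5096
j=11: r + 10k = 5621.851818… → ⌈·⌉ = 5622

354, 881, 1408, 1935, 2461, 2988, 3515, 4042, 4569, 5096, 5622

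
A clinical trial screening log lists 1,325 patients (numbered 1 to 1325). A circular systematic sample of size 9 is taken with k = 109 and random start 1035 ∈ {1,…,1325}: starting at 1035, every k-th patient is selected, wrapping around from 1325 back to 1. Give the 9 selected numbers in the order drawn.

Selection 1: 1035
Selection 2: 1035 + 109 = 1144
Selection 3: 1144 + 109 = 1253
Selection 4: 1253 + 109 = 1362 → 1362 − 1325 = 37
Selection 5: 37 + 109 = 146
Selection 6: 146 + 109 = 255
Selection 7: 255 + 109 = 364
Selection 8: 364 + 109 = 473
Selection 9: 473 + 109 = 582

1035, 1144, 1253, 37, 146, 255, 364, 473, 582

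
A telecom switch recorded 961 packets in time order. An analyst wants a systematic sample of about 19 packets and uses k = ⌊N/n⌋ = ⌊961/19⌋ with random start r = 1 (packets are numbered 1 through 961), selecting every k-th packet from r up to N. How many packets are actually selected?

k = ⌊961/19⌋ = 50
Achieved size = ⌊(961 − 1)/50⌋ + 1 = ⌊960/50⌋ + 1 = 19 + 1 = 20
(last selection: 1 + 19×50 = 951 ≤ 961; next would be 1001 > 961)

20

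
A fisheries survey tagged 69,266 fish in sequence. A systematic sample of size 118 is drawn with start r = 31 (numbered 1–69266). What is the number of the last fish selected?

68710

k = 69266/118 = 587
118th selection = r + (118−1)·k = 31 + 117×587 = 31 + 68679 = 68710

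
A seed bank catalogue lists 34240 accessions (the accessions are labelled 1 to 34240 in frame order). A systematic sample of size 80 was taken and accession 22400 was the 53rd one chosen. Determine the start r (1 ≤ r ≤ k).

144

k = 34240/80 = 428
r = 22400 − (53−1)×428 = 22400 − 22256 = 144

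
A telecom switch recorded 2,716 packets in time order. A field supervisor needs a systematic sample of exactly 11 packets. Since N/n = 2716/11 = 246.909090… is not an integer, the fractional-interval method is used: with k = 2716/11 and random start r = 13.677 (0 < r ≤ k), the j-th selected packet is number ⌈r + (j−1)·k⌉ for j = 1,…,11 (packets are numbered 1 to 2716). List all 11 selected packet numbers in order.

14, 261, 508, 755, 1002, 1249, 1496, 1743, 1989, 2236, 2483

j=1: r + 0k = 13.677 → ⌈·⌉ = 14
j=2: r + 1k = 260.586090… → ⌈·⌉ = 261
j=3: r + 2k = 507.495181… → ⌈·⌉ = 508
j=4: r + 3k = 754.404272… → ⌈·⌉ = 755
j=5: r + 4k = 1001.313363… → ⌈·⌉ = 1002
j=6: r + 5k = 1248.222454… → ⌈·⌉ = 1249
j=7: r + 6k = 1495.131545… → ⌈·⌉ = 1496
j=8: r + 7k = 1742.040636… → ⌈·⌉ = 1743
j=9: r + 8k = 1988.949727… → ⌈·⌉ = 1989
j=10: r + 9k = 2235.858818… → ⌈·⌉ = 2236
j=11: r + 10k = 2482.767909… → ⌈·⌉ = 2483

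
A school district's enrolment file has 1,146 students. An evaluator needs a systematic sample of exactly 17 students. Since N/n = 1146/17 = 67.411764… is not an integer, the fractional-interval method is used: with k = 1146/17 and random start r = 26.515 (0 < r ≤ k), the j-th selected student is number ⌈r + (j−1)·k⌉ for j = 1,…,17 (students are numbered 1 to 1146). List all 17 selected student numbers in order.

27, 94, 162, 229, 297, 364, 431, 499, 566, 634, 701, 769, 836, 903, 971, 1038, 1106

j=1: r + 0k = 26.515 → ⌈·⌉ = 27
j=2: r + 1k = 93.926764… → ⌈·⌉ = 94
j=3: r + 2k = 161.338529… → ⌈·⌉ = 162
j=4: r + 3k = 228.750294… → ⌈·⌉ = 229
j=5: r + 4k = 296.162058… → ⌈·⌉ = 297
j=6: r + 5k = 363.573823… → ⌈·⌉ = 364
j=7: r + 6k = 430.985588… → ⌈·⌉ = 431
j=8: r + 7k = 498.397352… → ⌈·⌉ = 499
j=9: r + 8k = 565.809117… → ⌈·⌉ = 566
j=10: r + 9k = 633.220882… → ⌈·⌉ = 634
j=11: r + 10k = 700.632647… → ⌈·⌉ = 701
j=12: r + 11k = 768.044411… → ⌈·⌉ = 769
j=13: r + 12k = 835.456176… → ⌈·⌉ = 836
j=14: r + 13k = 902.867941… → ⌈·⌉ = 903
j=15: r + 14k = 970.279705… → ⌈·⌉ = 971
j=16: r + 15k = 1037.691470… → ⌈·⌉ = 1038
j=17: r + 16k = 1105.103235… → ⌈·⌉ = 1106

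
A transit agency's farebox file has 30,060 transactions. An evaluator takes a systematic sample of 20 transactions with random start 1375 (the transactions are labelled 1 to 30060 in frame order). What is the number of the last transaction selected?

k = 30060/20 = 1503
20th selection = r + (20−1)·k = 1375 + 19×1503 = 1375 + 28557 = 29932

29932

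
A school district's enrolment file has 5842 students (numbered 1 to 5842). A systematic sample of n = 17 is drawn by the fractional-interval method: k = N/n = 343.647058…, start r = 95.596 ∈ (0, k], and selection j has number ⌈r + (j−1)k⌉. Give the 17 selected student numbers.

j=1: r + 0k = 95.596 → ⌈·⌉ = 96
j=2: r + 1k = 439.243058… → ⌈·⌉ = 440
j=3: r + 2k = 782.890117… → ⌈·⌉ = 783
j=4: r + 3k = 1126.537176… → ⌈·⌉ = 1127
j=5: r + 4k = 1470.184235… → ⌈·⌉ = 1471
j=6: r + 5k = 1813.831294… → ⌈·⌉ = 1814
j=7: r + 6k = 2157.478352… → ⌈·⌉ = 2158
j=8: r + 7k = 2501.125411… → ⌈·⌉ = 2502
j=9: r + 8k = 2844.772470… → ⌈·⌉ = 2845
j=10: r + 9k = 3188.419529… → ⌈·⌉ = 3189
j=11: r + 10k = 3532.066588… → ⌈·⌉ = 3533
j=12: r + 11k = 3875.713647… → ⌈·⌉ = 3876
j=13: r + 12k = 4219.360705… → ⌈·⌉ = 4220
j=14: r + 13k = 4563.007764… → ⌈·⌉ = 4564
j=15: r + 14k = 4906.654823… → ⌈·⌉ = 4907
j=16: r + 15k = 5250.301882… → ⌈·⌉ = 5251
j=17: r + 16k = 5593.948941… → ⌈·⌉ = 5594

96, 440, 783, 1127, 1471, 1814, 2158, 2502, 2845, 3189, 3533, 3876, 4220, 4564, 4907, 5251, 5594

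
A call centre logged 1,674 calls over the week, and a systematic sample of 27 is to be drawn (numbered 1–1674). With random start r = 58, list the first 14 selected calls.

k = N/n = 1674/27 = 62
call 1: 58
call 2: 58 + 62 = 120
call 3: 120 + 62 = 182
call 4: 182 + 62 = 244
call 5: 244 + 62 = 306
call 6: 306 + 62 = 368
call 7: 368 + 62 = 430
call 8: 430 + 62 = 492
call 9: 492 + 62 = 554
call 10: 554 + 62 = 616
call 11: 616 + 62 = 678
call 12: 678 + 62 = 740
call 13: 740 + 62 = 802
call 14: 802 + 62 = 864

58, 120, 182, 244, 306, 368, 430, 492, 554, 616, 678, 740, 802, 864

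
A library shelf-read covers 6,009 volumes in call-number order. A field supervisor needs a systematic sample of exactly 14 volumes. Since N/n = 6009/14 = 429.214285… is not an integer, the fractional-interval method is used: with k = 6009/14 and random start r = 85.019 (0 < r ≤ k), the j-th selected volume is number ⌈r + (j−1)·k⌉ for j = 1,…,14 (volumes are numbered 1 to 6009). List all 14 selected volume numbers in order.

86, 515, 944, 1373, 1802, 2232, 2661, 3090, 3519, 3948, 4378, 4807, 5236, 5665

j=1: r + 0k = 85.019 → ⌈·⌉ = 86
j=2: r + 1k = 514.233285… → ⌈·⌉ = 515
j=3: r + 2k = 943.447571… → ⌈·⌉ = 944
j=4: r + 3k = 1372.661857… → ⌈·⌉ = 1373
j=5: r + 4k = 1801.876142… → ⌈·⌉ = 1802
j=6: r + 5k = 2231.090428… → ⌈·⌉ = 2232
j=7: r + 6k = 2660.304714… → ⌈·⌉ = 2661
j=8: r + 7k = 3089.519 → ⌈·⌉ = 3090
j=9: r + 8k = 3518.733285… → ⌈·⌉ = 3519
j=10: r + 9k = 3947.947571… → ⌈·⌉ = 3948
j=11: r + 10k = 4377.161857… → ⌈·⌉ = 4378
j=12: r + 11k = 4806.376142… → ⌈·⌉ = 4807
j=13: r + 12k = 5235.590428… → ⌈·⌉ = 5236
j=14: r + 13k = 5664.804714… → ⌈·⌉ = 5665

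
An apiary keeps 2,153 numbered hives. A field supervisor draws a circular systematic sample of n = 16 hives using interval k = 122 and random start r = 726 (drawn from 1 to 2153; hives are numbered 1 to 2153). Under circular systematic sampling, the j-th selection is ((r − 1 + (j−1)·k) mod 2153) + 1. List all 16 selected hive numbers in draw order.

Selection 1: 726
Selection 2: 726 + 122 = 848
Selection 3: 848 + 122 = 970
Selection 4: 970 + 122 = 1092
Selection 5: 1092 + 122 = 1214
Selection 6: 1214 + 122 = 1336
Selection 7: 1336 + 122 = 1458
Selection 8: 1458 + 122 = 1580
Selection 9: 1580 + 122 = 1702
Selection 10: 1702 + 122 = 1824
Selection 11: 1824 + 122 = 1946
Selection 12: 1946 + 122 = 2068
Selection 13: 2068 + 122 = 2190 → 2190 − 2153 = 37
Selection 14: 37 + 122 = 159
Selection 15: 159 + 122 = 281
Selection 16: 281 + 122 = 403

726, 848, 970, 1092, 1214, 1336, 1458, 1580, 1702, 1824, 1946, 2068, 37, 159, 281, 403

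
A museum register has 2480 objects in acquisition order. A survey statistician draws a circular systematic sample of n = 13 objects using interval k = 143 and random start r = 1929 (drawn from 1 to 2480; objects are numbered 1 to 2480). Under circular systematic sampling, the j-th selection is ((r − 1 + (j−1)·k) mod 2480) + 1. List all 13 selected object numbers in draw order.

1929, 2072, 2215, 2358, 21, 164, 307, 450, 593, 736, 879, 1022, 1165

Selection 1: 1929
Selection 2: 1929 + 143 = 2072
Selection 3: 2072 + 143 = 2215
Selection 4: 2215 + 143 = 2358
Selection 5: 2358 + 143 = 2501 → 2501 − 2480 = 21
Selection 6: 21 + 143 = 164
Selection 7: 164 + 143 = 307
Selection 8: 307 + 143 = 450
Selection 9: 450 + 143 = 593
Selection 10: 593 + 143 = 736
Selection 11: 736 + 143 = 879
Selection 12: 879 + 143 = 1022
Selection 13: 1022 + 143 = 1165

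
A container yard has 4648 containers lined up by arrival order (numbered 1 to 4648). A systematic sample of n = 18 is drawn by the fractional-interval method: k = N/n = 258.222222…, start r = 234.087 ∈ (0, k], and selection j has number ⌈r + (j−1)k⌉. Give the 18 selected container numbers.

j=1: r + 0k = 234.087 → ⌈·⌉ = 235
j=2: r + 1k = 492.309222… → ⌈·⌉ = 493
j=3: r + 2k = 750.531444… → ⌈·⌉ = 751
j=4: r + 3k = 1008.753666… → ⌈·⌉ = 1009
j=5: r + 4k = 1266.975888… → ⌈·⌉ = 1267
j=6: r + 5k = 1525.198111… → ⌈·⌉ = 1526
j=7: r + 6k = 1783.420333… → ⌈·⌉ = 1784
j=8: r + 7k = 2041.642555… → ⌈·⌉ = 2042
j=9: r + 8k = 2299.864777… → ⌈·⌉ = 2300
j=10: r + 9k = 2558.087 → ⌈·⌉ = 2559
j=11: r + 10k = 2816.309222… → ⌈·⌉ = 2817
j=12: r + 11k = 3074.531444… → ⌈·⌉ = 3075
j=13: r + 12k = 3332.753666… → ⌈·⌉ = 3333
j=14: r + 13k = 3590.975888… → ⌈·⌉ = 3591
j=15: r + 14k = 3849.198111… → ⌈·⌉ = 3850
j=16: r + 15k = 4107.420333… → ⌈·⌉ = 4108
j=17: r + 16k = 4365.642555… → ⌈·⌉ = 4366
j=18: r + 17k = 4623.864777… → ⌈·⌉ = 4624

235, 493, 751, 1009, 1267, 1526, 1784, 2042, 2300, 2559, 2817, 3075, 3333, 3591, 3850, 4108, 4366, 4624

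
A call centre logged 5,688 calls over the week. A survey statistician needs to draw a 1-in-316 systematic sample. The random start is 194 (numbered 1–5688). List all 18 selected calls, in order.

call 1: 194
call 2: 194 + 316 = 510
call 3: 510 + 316 = 826
call 4: 826 + 316 = 1142
call 5: 1142 + 316 = 1458
call 6: 1458 + 316 = 1774
call 7: 1774 + 316 = 2090
call 8: 2090 + 316 = 2406
call 9: 2406 + 316 = 2722
call 10: 2722 + 316 = 3038
call 11: 3038 + 316 = 3354
call 12: 3354 + 316 = 3670
call 13: 3670 + 316 = 3986
call 14: 3986 + 316 = 4302
call 15: 4302 + 316 = 4618
call 16: 4618 + 316 = 4934
call 17: 4934 + 316 = 5250
call 18: 5250 + 316 = 5566

194, 510, 826, 1142, 1458, 1774, 2090, 2406, 2722, 3038, 3354, 3670, 3986, 4302, 4618, 4934, 5250, 5566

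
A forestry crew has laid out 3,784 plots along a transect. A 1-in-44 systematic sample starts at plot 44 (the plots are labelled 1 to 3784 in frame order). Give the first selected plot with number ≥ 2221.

2244

k = 44
Steps past start: ⌈(2221 − 44)/44⌉ = ⌈2177/44⌉ = 50
Selected plot: 44 + 50×44 = 2244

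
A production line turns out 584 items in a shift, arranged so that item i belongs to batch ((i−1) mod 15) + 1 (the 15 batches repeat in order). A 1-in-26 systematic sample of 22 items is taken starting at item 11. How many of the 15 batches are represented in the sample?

Consecutive selections differ by k = 26, so their batch numbers differ by 26 mod 15 = 11.
gcd(26, 15) = 1, so the sample visits 15/1 = 15 distinct residues mod 15.
Start 11 is batch 11; the batches hit are 1, 2, 3, 4, 5, 6, 7, 8, 9, 10, 11, 12, 13, 14, 15.

15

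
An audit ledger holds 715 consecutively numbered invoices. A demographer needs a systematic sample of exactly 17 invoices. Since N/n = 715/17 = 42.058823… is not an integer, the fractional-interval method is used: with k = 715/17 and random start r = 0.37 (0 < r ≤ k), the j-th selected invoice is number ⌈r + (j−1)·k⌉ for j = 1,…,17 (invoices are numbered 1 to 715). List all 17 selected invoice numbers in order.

j=1: r + 0k = 0.37 → ⌈·⌉ = 1
j=2: r + 1k = 42.428823… → ⌈·⌉ = 43
j=3: r + 2k = 84.487647… → ⌈·⌉ = 85
j=4: r + 3k = 126.546470… → ⌈·⌉ = 127
j=5: r + 4k = 168.605294… → ⌈·⌉ = 169
j=6: r + 5k = 210.664117… → ⌈·⌉ = 211
j=7: r + 6k = 252.722941… → ⌈·⌉ = 253
j=8: r + 7k = 294.781764… → ⌈·⌉ = 295
j=9: r + 8k = 336.840588… → ⌈·⌉ = 337
j=10: r + 9k = 378.899411… → ⌈·⌉ = 379
j=11: r + 10k = 420.958235… → ⌈·⌉ = 421
j=12: r + 11k = 463.017058… → ⌈·⌉ = 464
j=13: r + 12k = 505.075882… → ⌈·⌉ = 506
j=14: r + 13k = 547.134705… → ⌈·⌉ = 548
j=15: r + 14k = 589.193529… → ⌈·⌉ = 590
j=16: r + 15k = 631.252352… → ⌈·⌉ = 632
j=17: r + 16k = 673.311176… → ⌈·⌉ = 674

1, 43, 85, 127, 169, 211, 253, 295, 337, 379, 421, 464, 506, 548, 590, 632, 674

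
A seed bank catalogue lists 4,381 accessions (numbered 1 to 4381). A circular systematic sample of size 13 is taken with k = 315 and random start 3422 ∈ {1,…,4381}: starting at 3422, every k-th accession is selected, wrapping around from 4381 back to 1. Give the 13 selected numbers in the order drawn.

3422, 3737, 4052, 4367, 301, 616, 931, 1246, 1561, 1876, 2191, 2506, 2821

Selection 1: 3422
Selection 2: 3422 + 315 = 3737
Selection 3: 3737 + 315 = 4052
Selection 4: 4052 + 315 = 4367
Selection 5: 4367 + 315 = 4682 → 4682 − 4381 = 301
Selection 6: 301 + 315 = 616
Selection 7: 616 + 315 = 931
Selection 8: 931 + 315 = 1246
Selection 9: 1246 + 315 = 1561
Selection 10: 1561 + 315 = 1876
Selection 11: 1876 + 315 = 2191
Selection 12: 2191 + 315 = 2506
Selection 13: 2506 + 315 = 2821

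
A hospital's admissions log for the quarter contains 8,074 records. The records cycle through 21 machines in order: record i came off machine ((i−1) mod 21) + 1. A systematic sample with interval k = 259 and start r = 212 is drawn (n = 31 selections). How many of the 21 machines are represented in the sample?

Consecutive selections differ by k = 259, so their machine numbers differ by 259 mod 21 = 7.
gcd(259, 21) = 7, so the sample visits 21/7 = 3 distinct residues mod 21.
Start 212 is machine 2; the machines hit are 2, 9, 16.

3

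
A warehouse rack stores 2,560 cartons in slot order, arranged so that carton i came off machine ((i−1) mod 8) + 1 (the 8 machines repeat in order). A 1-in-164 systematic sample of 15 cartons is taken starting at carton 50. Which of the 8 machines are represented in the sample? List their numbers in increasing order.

Consecutive selections differ by k = 164, so their machine numbers differ by 164 mod 8 = 4.
gcd(164, 8) = 4, so the sample visits 8/4 = 2 distinct residues mod 8.
Start 50 is machine 2; the machines hit are 2, 6.

2, 6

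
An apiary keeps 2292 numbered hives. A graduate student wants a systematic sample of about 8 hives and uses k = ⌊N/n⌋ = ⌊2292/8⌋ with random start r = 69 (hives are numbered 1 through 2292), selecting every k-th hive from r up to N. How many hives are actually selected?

k = ⌊2292/8⌋ = 286
Achieved size = ⌊(2292 − 69)/286⌋ + 1 = ⌊2223/286⌋ + 1 = 7 + 1 = 8
(last selection: 69 + 7×286 = 2071 ≤ 2292; next would be 2357 > 2292)

8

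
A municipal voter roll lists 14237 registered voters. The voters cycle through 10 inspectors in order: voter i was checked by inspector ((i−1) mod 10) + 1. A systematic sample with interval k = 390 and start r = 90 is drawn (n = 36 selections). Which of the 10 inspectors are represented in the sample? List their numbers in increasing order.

10

Consecutive selections differ by k = 390, so their inspector numbers differ by 390 mod 10 = 0.
gcd(390, 10) = 10, so the sample visits 10/10 = 1 distinct residues mod 10.
Start 90 is inspector 10; the inspectors hit are 10.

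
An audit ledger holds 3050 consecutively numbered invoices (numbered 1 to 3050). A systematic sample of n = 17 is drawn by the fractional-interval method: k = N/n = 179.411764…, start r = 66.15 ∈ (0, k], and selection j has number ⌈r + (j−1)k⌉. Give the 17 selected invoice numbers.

67, 246, 425, 605, 784, 964, 1143, 1323, 1502, 1681, 1861, 2040, 2220, 2399, 2578, 2758, 2937

j=1: r + 0k = 66.15 → ⌈·⌉ = 67
j=2: r + 1k = 245.561764… → ⌈·⌉ = 246
j=3: r + 2k = 424.973529… → ⌈·⌉ = 425
j=4: r + 3k = 604.385294… → ⌈·⌉ = 605
j=5: r + 4k = 783.797058… → ⌈·⌉ = 784
j=6: r + 5k = 963.208823… → ⌈·⌉ = 964
j=7: r + 6k = 1142.620588… → ⌈·⌉ = 1143
j=8: r + 7k = 1322.032352… → ⌈·⌉ = 1323
j=9: r + 8k = 1501.444117… → ⌈·⌉ = 1502
j=10: r + 9k = 1680.855882… → ⌈·⌉ = 1681
j=11: r + 10k = 1860.267647… → ⌈·⌉ = 1861
j=12: r + 11k = 2039.679411… → ⌈·⌉ = 2040
j=13: r + 12k = 2219.091176… → ⌈·⌉ = 2220
j=14: r + 13k = 2398.502941… → ⌈·⌉ = 2399
j=15: r + 14k = 2577.914705… → ⌈·⌉ = 2578
j=16: r + 15k = 2757.326470… → ⌈·⌉ = 2758
j=17: r + 16k = 2936.738235… → ⌈·⌉ = 2937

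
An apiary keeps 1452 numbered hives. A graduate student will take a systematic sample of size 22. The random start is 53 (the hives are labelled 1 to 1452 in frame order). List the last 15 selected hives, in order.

515, 581, 647, 713, 779, 845, 911, 977, 1043, 1109, 1175, 1241, 1307, 1373, 1439

k = N/n = 1452/22 = 66
8th selection = 53 + 7×66 = 515
9th: 515 + 66 = 581
10th: 581 + 66 = 647
11th: 647 + 66 = 713
12th: 713 + 66 = 779
13th: 779 + 66 = 845
14th: 845 + 66 = 911
15th: 911 + 66 = 977
16th: 977 + 66 = 1043
17th: 1043 + 66 = 1109
18th: 1109 + 66 = 1175
19th: 1175 + 66 = 1241
20th: 1241 + 66 = 1307
21st: 1307 + 66 = 1373
22nd: 1373 + 66 = 1439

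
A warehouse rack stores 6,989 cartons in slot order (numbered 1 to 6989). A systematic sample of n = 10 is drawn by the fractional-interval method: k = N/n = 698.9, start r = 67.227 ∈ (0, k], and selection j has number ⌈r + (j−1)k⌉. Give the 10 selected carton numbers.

j=1: r + 0k = 67.227 → ⌈·⌉ = 68
j=2: r + 1k = 766.127 → ⌈·⌉ = 767
j=3: r + 2k = 1465.027 → ⌈·⌉ = 1466
j=4: r + 3k = 2163.927 → ⌈·⌉ = 2164
j=5: r + 4k = 2862.827 → ⌈·⌉ = 2863
j=6: r + 5k = 3561.727 → ⌈·⌉ = 3562
j=7: r + 6k = 4260.627 → ⌈·⌉ = 4261
j=8: r + 7k = 4959.527 → ⌈·⌉ = 4960
j=9: r + 8k = 5658.427 → ⌈·⌉ = 5659
j=10: r + 9k = 6357.327 → ⌈·⌉ = 6358

68, 767, 1466, 2164, 2863, 3562, 4261, 4960, 5659, 6358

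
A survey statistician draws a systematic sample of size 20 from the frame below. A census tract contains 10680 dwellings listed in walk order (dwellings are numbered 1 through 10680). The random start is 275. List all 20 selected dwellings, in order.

k = N/n = 10680/20 = 534
dwelling 1: 275
dwelling 2: 275 + 534 = 809
dwelling 3: 809 + 534 = 1343
dwelling 4: 1343 + 534 = 1877
dwelling 5: 1877 + 534 = 2411
dwelling 6: 2411 + 534 = 2945
dwelling 7: 2945 + 534 = 3479
dwelling 8: 3479 + 534 = 4013
dwelling 9: 4013 + 534 = 4547
dwelling 10: 4547 + 534 = 5081
dwelling 11: 5081 + 534 = 5615
dwelling 12: 5615 + 534 = 6149
dwelling 13: 6149 + 534 = 6683
dwelling 14: 6683 + 534 = 7217
dwelling 15: 7217 + 534 = 7751
dwelling 16: 7751 + 534 = 8285
dwelling 17: 8285 + 534 = 8819
dwelling 18: 8819 + 534 = 9353
dwelling 19: 9353 + 534 = 9887
dwelling 20: 9887 + 534 = 10421

275, 809, 1343, 1877, 2411, 2945, 3479, 4013, 4547, 5081, 5615, 6149, 6683, 7217, 7751, 8285, 8819, 9353, 9887, 10421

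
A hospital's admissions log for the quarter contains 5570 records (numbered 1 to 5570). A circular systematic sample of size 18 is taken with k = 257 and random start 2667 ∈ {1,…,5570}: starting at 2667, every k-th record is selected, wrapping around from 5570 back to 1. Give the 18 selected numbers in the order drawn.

2667, 2924, 3181, 3438, 3695, 3952, 4209, 4466, 4723, 4980, 5237, 5494, 181, 438, 695, 952, 1209, 1466

Selection 1: 2667
Selection 2: 2667 + 257 = 2924
Selection 3: 2924 + 257 = 3181
Selection 4: 3181 + 257 = 3438
Selection 5: 3438 + 257 = 3695
Selection 6: 3695 + 257 = 3952
Selection 7: 3952 + 257 = 4209
Selection 8: 4209 + 257 = 4466
Selection 9: 4466 + 257 = 4723
Selection 10: 4723 + 257 = 4980
Selection 11: 4980 + 257 = 5237
Selection 12: 5237 + 257 = 5494
Selection 13: 5494 + 257 = 5751 → 5751 − 5570 = 181
Selection 14: 181 + 257 = 438
Selection 15: 438 + 257 = 695
Selection 16: 695 + 257 = 952
Selection 17: 952 + 257 = 1209
Selection 18: 1209 + 257 = 1466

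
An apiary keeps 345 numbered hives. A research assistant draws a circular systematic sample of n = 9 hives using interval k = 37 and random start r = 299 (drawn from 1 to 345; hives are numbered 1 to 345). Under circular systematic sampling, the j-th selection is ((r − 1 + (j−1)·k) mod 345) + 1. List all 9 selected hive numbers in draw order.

Selection 1: 299
Selection 2: 299 + 37 = 336
Selection 3: 336 + 37 = 373 → 373 − 345 = 28
Selection 4: 28 + 37 = 65
Selection 5: 65 + 37 = 102
Selection 6: 102 + 37 = 139
Selection 7: 139 + 37 = 176
Selection 8: 176 + 37 = 213
Selection 9: 213 + 37 = 250

299, 336, 28, 65, 102, 139, 176, 213, 250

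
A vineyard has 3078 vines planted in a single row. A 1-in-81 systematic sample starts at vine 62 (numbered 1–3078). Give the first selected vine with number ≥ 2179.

2249

k = 81
Steps past start: ⌈(2179 − 62)/81⌉ = ⌈2117/81⌉ = 27
Selected vine: 62 + 27×81 = 2249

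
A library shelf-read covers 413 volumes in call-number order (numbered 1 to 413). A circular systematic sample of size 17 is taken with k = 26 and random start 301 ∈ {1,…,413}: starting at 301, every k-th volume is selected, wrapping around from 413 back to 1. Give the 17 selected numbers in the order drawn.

Selection 1: 301
Selection 2: 301 + 26 = 327
Selection 3: 327 + 26 = 353
Selection 4: 353 + 26 = 379
Selection 5: 379 + 26 = 405
Selection 6: 405 + 26 = 431 → 431 − 413 = 18
Selection 7: 18 + 26 = 44
Selection 8: 44 + 26 = 70
Selection 9: 70 + 26 = 96
Selection 10: 96 + 26 = 122
Selection 11: 122 + 26 = 148
Selection 12: 148 + 26 = 174
Selection 13: 174 + 26 = 200
Selection 14: 200 + 26 = 226
Selection 15: 226 + 26 = 252
Selection 16: 252 + 26 = 278
Selection 17: 278 + 26 = 304

301, 327, 353, 379, 405, 18, 44, 70, 96, 122, 148, 174, 200, 226, 252, 278, 304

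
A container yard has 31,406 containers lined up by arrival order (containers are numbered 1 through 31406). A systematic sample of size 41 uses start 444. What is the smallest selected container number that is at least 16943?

k = 31406/41 = 766
Steps past start: ⌈(16943 − 444)/766⌉ = ⌈16499/766⌉ = 22
Selected container: 444 + 22×766 = 17296

17296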